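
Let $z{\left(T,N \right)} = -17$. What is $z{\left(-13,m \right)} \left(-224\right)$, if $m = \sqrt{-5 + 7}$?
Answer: $3808$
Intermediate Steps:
$m = \sqrt{2} \approx 1.4142$
$z{\left(-13,m \right)} \left(-224\right) = \left(-17\right) \left(-224\right) = 3808$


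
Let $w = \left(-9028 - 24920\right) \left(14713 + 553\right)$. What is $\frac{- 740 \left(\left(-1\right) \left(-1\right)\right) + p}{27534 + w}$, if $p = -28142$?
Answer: $\frac{14441}{259111317} \approx 5.5733 \cdot 10^{-5}$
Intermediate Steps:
$w = -518250168$ ($w = \left(-33948\right) 15266 = -518250168$)
$\frac{- 740 \left(\left(-1\right) \left(-1\right)\right) + p}{27534 + w} = \frac{- 740 \left(\left(-1\right) \left(-1\right)\right) - 28142}{27534 - 518250168} = \frac{\left(-740\right) 1 - 28142}{-518222634} = \left(-740 - 28142\right) \left(- \frac{1}{518222634}\right) = \left(-28882\right) \left(- \frac{1}{518222634}\right) = \frac{14441}{259111317}$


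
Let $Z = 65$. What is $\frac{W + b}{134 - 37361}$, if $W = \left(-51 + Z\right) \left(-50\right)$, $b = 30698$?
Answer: $- \frac{29998}{37227} \approx -0.80581$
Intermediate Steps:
$W = -700$ ($W = \left(-51 + 65\right) \left(-50\right) = 14 \left(-50\right) = -700$)
$\frac{W + b}{134 - 37361} = \frac{-700 + 30698}{134 - 37361} = \frac{29998}{-37227} = 29998 \left(- \frac{1}{37227}\right) = - \frac{29998}{37227}$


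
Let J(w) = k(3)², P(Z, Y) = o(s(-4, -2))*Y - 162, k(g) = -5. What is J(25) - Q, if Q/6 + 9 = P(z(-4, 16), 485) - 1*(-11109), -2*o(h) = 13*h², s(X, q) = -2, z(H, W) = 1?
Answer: 10057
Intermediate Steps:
o(h) = -13*h²/2
P(Z, Y) = -162 - 26*Y (P(Z, Y) = (-13/2*(-2)²)*Y - 162 = (-13/2*4)*Y - 162 = -26*Y - 162 = -162 - 26*Y)
J(w) = 25 (J(w) = (-5)² = 25)
Q = -10032 (Q = -54 + 6*((-162 - 26*485) - 1*(-11109)) = -54 + 6*((-162 - 12610) + 11109) = -54 + 6*(-12772 + 11109) = -54 + 6*(-1663) = -54 - 9978 = -10032)
J(25) - Q = 25 - 1*(-10032) = 25 + 10032 = 10057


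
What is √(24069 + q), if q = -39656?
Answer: I*√15587 ≈ 124.85*I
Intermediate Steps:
√(24069 + q) = √(24069 - 39656) = √(-15587) = I*√15587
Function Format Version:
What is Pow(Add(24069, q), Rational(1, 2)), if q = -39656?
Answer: Mul(I, Pow(15587, Rational(1, 2))) ≈ Mul(124.85, I)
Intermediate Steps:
Pow(Add(24069, q), Rational(1, 2)) = Pow(Add(24069, -39656), Rational(1, 2)) = Pow(-15587, Rational(1, 2)) = Mul(I, Pow(15587, Rational(1, 2)))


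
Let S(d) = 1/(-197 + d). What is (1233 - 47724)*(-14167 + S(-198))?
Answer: 260162055306/395 ≈ 6.5864e+8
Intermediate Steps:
(1233 - 47724)*(-14167 + S(-198)) = (1233 - 47724)*(-14167 + 1/(-197 - 198)) = -46491*(-14167 + 1/(-395)) = -46491*(-14167 - 1/395) = -46491*(-5595966/395) = 260162055306/395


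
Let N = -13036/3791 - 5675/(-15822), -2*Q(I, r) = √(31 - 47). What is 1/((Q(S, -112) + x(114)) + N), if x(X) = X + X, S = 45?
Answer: 809204740041031578/182020726979133826537 + 7195489186729608*I/182020726979133826537 ≈ 0.0044457 + 3.9531e-5*I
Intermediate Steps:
x(X) = 2*X
Q(I, r) = -2*I (Q(I, r) = -√(31 - 47)/2 = -2*I)
N = -184741667/59981202 (N = -13036*1/3791 - 5675*(-1/15822) = -13036/3791 + 5675/15822 = -184741667/59981202 ≈ -3.0800)
1/((Q(S, -112) + x(114)) + N) = 1/((-2*I + 2*114) - 184741667/59981202) = 1/((-2*I + 228) - 184741667/59981202) = 1/((228 - 2*I) - 184741667/59981202) = 1/(13490972389/59981202 - 2*I) = 3597744593364804*(13490972389/59981202 + 2*I)/182020726979133826537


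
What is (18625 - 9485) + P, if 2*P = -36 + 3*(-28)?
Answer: 9080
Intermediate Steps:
P = -60 (P = (-36 + 3*(-28))/2 = (-36 - 84)/2 = (½)*(-120) = -60)
(18625 - 9485) + P = (18625 - 9485) - 60 = 9140 - 60 = 9080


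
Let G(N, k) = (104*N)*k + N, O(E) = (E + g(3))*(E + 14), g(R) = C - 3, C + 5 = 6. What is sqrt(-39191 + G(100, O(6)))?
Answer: 9*sqrt(9789) ≈ 890.45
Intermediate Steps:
C = 1 (C = -5 + 6 = 1)
g(R) = -2 (g(R) = 1 - 3 = -2)
O(E) = (-2 + E)*(14 + E) (O(E) = (E - 2)*(E + 14) = (-2 + E)*(14 + E))
G(N, k) = N + 104*N*k (G(N, k) = 104*N*k + N = N + 104*N*k)
sqrt(-39191 + G(100, O(6))) = sqrt(-39191 + 100*(1 + 104*(-28 + 6**2 + 12*6))) = sqrt(-39191 + 100*(1 + 104*(-28 + 36 + 72))) = sqrt(-39191 + 100*(1 + 104*80)) = sqrt(-39191 + 100*(1 + 8320)) = sqrt(-39191 + 100*8321) = sqrt(-39191 + 832100) = sqrt(792909) = 9*sqrt(9789)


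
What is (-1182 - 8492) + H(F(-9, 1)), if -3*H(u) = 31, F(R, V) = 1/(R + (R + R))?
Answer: -29053/3 ≈ -9684.3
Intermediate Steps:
F(R, V) = 1/(3*R) (F(R, V) = 1/(R + 2*R) = 1/(3*R))
H(u) = -31/3 (H(u) = -1/3*31 = -31/3)
(-1182 - 8492) + H(F(-9, 1)) = (-1182 - 8492) - 31/3 = -9674 - 31/3 = -29053/3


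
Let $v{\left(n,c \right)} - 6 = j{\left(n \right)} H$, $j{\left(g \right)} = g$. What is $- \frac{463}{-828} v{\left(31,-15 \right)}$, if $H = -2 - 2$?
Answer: $- \frac{27317}{414} \approx -65.983$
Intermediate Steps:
$H = -4$ ($H = -2 - 2 = -4$)
$v{\left(n,c \right)} = 6 - 4 n$ ($v{\left(n,c \right)} = 6 + n \left(-4\right) = 6 - 4 n$)
$- \frac{463}{-828} v{\left(31,-15 \right)} = - \frac{463}{-828} \left(6 - 124\right) = \left(-463\right) \left(- \frac{1}{828}\right) \left(6 - 124\right) = \frac{463}{828} \left(-118\right) = - \frac{27317}{414}$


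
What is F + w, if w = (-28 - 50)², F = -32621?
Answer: -26537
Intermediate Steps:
w = 6084 (w = (-78)² = 6084)
F + w = -32621 + 6084 = -26537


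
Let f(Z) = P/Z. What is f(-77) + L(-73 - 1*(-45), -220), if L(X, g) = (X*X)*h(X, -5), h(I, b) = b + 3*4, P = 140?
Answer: 60348/11 ≈ 5486.2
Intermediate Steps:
f(Z) = 140/Z
h(I, b) = 12 + b (h(I, b) = b + 12 = 12 + b)
L(X, g) = 7*X² (L(X, g) = (X*X)*(12 - 5) = X²*7 = 7*X²)
f(-77) + L(-73 - 1*(-45), -220) = 140/(-77) + 7*(-73 - 1*(-45))² = 140*(-1/77) + 7*(-73 + 45)² = -20/11 + 7*(-28)² = -20/11 + 7*784 = -20/11 + 5488 = 60348/11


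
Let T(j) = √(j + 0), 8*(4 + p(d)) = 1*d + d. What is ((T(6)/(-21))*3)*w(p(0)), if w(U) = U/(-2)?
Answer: -2*√6/7 ≈ -0.69985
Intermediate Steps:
p(d) = -4 + d/4 (p(d) = -4 + (1*d + d)/8 = -4 + (d + d)/8 = -4 + (2*d)/8 = -4 + d/4)
w(U) = -U/2 (w(U) = U*(-½) = -U/2)
T(j) = √j
((T(6)/(-21))*3)*w(p(0)) = ((√6/(-21))*3)*(-(-4 + (¼)*0)/2) = ((√6*(-1/21))*3)*(-(-4 + 0)/2) = (-√6/21*3)*(-½*(-4)) = -√6/7*2 = -2*√6/7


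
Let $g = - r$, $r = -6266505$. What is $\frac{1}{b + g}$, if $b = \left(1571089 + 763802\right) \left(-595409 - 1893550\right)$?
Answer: $- \frac{1}{5811441701964} \approx -1.7207 \cdot 10^{-13}$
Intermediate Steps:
$b = -5811447968469$ ($b = 2334891 \left(-2488959\right) = -5811447968469$)
$g = 6266505$ ($g = \left(-1\right) \left(-6266505\right) = 6266505$)
$\frac{1}{b + g} = \frac{1}{-5811447968469 + 6266505} = \frac{1}{-5811441701964} = - \frac{1}{5811441701964}$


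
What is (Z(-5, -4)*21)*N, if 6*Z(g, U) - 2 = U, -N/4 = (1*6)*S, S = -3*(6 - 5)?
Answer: -504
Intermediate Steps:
S = -3 (S = -3*1 = -3)
N = 72 (N = -4*1*6*(-3) = -24*(-3) = -4*(-18) = 72)
Z(g, U) = ⅓ + U/6
(Z(-5, -4)*21)*N = ((⅓ + (⅙)*(-4))*21)*72 = ((⅓ - ⅔)*21)*72 = -⅓*21*72 = -7*72 = -504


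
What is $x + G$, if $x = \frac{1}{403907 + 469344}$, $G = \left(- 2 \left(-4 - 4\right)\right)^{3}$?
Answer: $\frac{3576836097}{873251} \approx 4096.0$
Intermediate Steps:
$G = 4096$ ($G = \left(\left(-2\right) \left(-8\right)\right)^{3} = 16^{3} = 4096$)
$x = \frac{1}{873251} \approx 1.1451 \cdot 10^{-6}$
$x + G = \frac{1}{873251} + 4096 = \frac{3576836097}{873251}$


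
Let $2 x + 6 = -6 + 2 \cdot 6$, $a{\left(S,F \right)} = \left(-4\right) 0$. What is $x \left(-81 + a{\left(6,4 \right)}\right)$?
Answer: $0$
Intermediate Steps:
$a{\left(S,F \right)} = 0$
$x = 0$ ($x = -3 + \frac{-6 + 2 \cdot 6}{2} = -3 + \frac{-6 + 12}{2} = -3 + \frac{1}{2} \cdot 6 = -3 + 3 = 0$)
$x \left(-81 + a{\left(6,4 \right)}\right) = 0 \left(-81 + 0\right) = 0 \left(-81\right) = 0$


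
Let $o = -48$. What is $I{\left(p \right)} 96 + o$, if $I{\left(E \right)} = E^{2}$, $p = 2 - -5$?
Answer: $4656$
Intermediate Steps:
$p = 7$ ($p = 2 + 5 = 7$)
$I{\left(p \right)} 96 + o = 7^{2} \cdot 96 - 48 = 49 \cdot 96 - 48 = 4704 - 48 = 4656$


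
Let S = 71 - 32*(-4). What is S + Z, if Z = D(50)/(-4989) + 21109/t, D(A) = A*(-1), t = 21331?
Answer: 21284030792/106420359 ≈ 200.00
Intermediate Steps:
D(A) = -A
S = 199 (S = 71 + 128 = 199)
Z = 106379351/106420359 (Z = -1*50/(-4989) + 21109/21331 = -50*(-1/4989) + 21109*(1/21331) = 50/4989 + 21109/21331 = 106379351/106420359 ≈ 0.99961)
S + Z = 199 + 106379351/106420359 = 21284030792/106420359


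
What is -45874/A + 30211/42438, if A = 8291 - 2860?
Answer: -1782724871/230480778 ≈ -7.7348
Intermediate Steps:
A = 5431
-45874/A + 30211/42438 = -45874/5431 + 30211/42438 = -1782724871/230480778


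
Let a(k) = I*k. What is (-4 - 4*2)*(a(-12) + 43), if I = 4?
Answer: 60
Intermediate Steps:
a(k) = 4*k
(-4 - 4*2)*(a(-12) + 43) = (-4 - 4*2)*(4*(-12) + 43) = (-4 - 8)*(-48 + 43) = -12*(-5) = 60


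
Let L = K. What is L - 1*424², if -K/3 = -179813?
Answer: 359663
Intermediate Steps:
K = 539439 (K = -3*(-179813) = 539439)
L = 539439
L - 1*424² = 539439 - 1*424² = 539439 - 1*179776 = 539439 - 179776 = 359663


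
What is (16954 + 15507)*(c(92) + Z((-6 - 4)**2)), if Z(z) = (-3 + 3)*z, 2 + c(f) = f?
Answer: 2921490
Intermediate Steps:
c(f) = -2 + f
Z(z) = 0 (Z(z) = 0*z = 0)
(16954 + 15507)*(c(92) + Z((-6 - 4)**2)) = (16954 + 15507)*((-2 + 92) + 0) = 32461*(90 + 0) = 32461*90 = 2921490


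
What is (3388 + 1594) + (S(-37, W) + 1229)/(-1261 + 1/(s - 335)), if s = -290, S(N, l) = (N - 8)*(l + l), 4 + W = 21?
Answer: 3926631857/788126 ≈ 4982.2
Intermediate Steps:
W = 17 (W = -4 + 21 = 17)
S(N, l) = 2*l*(-8 + N) (S(N, l) = (-8 + N)*(2*l) = 2*l*(-8 + N))
(3388 + 1594) + (S(-37, W) + 1229)/(-1261 + 1/(s - 335)) = (3388 + 1594) + (2*17*(-8 - 37) + 1229)/(-1261 + 1/(-290 - 335)) = 4982 + (2*17*(-45) + 1229)/(-1261 + 1/(-625)) = 4982 + (-1530 + 1229)/(-1261 - 1/625) = 4982 - 301/(-788126/625) = 4982 - 301*(-625/788126) = 4982 + 188125/788126 = 3926631857/788126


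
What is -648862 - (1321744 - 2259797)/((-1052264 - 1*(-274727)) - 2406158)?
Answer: -2065779643143/3183695 ≈ -6.4886e+5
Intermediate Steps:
-648862 - (1321744 - 2259797)/((-1052264 - 1*(-274727)) - 2406158) = -648862 - (-938053)/((-1052264 + 274727) - 2406158) = -648862 - (-938053)/(-777537 - 2406158) = -648862 - (-938053)/(-3183695) = -648862 - (-938053)*(-1)/3183695 = -648862 - 1*938053/3183695 = -648862 - 938053/3183695 = -2065779643143/3183695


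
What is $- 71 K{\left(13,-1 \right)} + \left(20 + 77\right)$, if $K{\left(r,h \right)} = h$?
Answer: $168$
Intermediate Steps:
$- 71 K{\left(13,-1 \right)} + \left(20 + 77\right) = \left(-71\right) \left(-1\right) + \left(20 + 77\right) = 71 + 97 = 168$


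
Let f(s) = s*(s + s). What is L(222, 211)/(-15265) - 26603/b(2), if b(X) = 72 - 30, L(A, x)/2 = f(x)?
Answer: -413574323/641130 ≈ -645.07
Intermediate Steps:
f(s) = 2*s² (f(s) = s*(2*s) = 2*s²)
L(A, x) = 4*x² (L(A, x) = 2*(2*x²) = 4*x²)
b(X) = 42
L(222, 211)/(-15265) - 26603/b(2) = (4*211²)/(-15265) - 26603/42 = (4*44521)*(-1/15265) - 26603*1/42 = 178084*(-1/15265) - 26603/42 = -178084/15265 - 26603/42 = -413574323/641130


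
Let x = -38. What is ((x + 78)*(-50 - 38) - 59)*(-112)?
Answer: 400848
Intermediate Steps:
((x + 78)*(-50 - 38) - 59)*(-112) = ((-38 + 78)*(-50 - 38) - 59)*(-112) = (40*(-88) - 59)*(-112) = (-3520 - 59)*(-112) = -3579*(-112) = 400848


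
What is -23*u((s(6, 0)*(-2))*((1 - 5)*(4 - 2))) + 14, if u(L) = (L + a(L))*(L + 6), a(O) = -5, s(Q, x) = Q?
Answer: -213472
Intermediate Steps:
u(L) = (-5 + L)*(6 + L) (u(L) = (L - 5)*(L + 6) = (-5 + L)*(6 + L))
-23*u((s(6, 0)*(-2))*((1 - 5)*(4 - 2))) + 14 = -23*(-30 + (6*(-2))*((1 - 5)*(4 - 2)) + ((6*(-2))*((1 - 5)*(4 - 2)))²) + 14 = -23*(-30 - (-48)*2 + (-(-48)*2)²) + 14 = -23*(-30 - 12*(-8) + (-12*(-8))²) + 14 = -23*(-30 + 96 + 96²) + 14 = -23*(-30 + 96 + 9216) + 14 = -23*9282 + 14 = -213486 + 14 = -213472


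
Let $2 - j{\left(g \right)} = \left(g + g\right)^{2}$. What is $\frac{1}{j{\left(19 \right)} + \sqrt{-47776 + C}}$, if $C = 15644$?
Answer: $- \frac{721}{1055748} - \frac{i \sqrt{8033}}{1055748} \approx -0.00068293 - 8.4894 \cdot 10^{-5} i$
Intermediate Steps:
$j{\left(g \right)} = 2 - 4 g^{2}$ ($j{\left(g \right)} = 2 - \left(g + g\right)^{2} = 2 - \left(2 g\right)^{2} = 2 - 4 g^{2}$)
$\frac{1}{j{\left(19 \right)} + \sqrt{-47776 + C}} = \frac{1}{\left(2 - 4 \cdot 19^{2}\right) + \sqrt{-47776 + 15644}} = \frac{1}{\left(2 - 1444\right) + \sqrt{-32132}} = \frac{1}{\left(2 - 1444\right) + 2 i \sqrt{8033}} = \frac{1}{-1442 + 2 i \sqrt{8033}}$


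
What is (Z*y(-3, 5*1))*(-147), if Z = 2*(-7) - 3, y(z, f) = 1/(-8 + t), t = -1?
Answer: -833/3 ≈ -277.67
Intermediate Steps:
y(z, f) = -1/9 (y(z, f) = 1/(-8 - 1) = 1/(-9) = -1/9)
Z = -17 (Z = -14 - 3 = -17)
(Z*y(-3, 5*1))*(-147) = -17*(-1/9)*(-147) = (17/9)*(-147) = -833/3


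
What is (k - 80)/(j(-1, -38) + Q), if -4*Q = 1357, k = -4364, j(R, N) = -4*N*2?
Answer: 17776/141 ≈ 126.07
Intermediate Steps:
j(R, N) = -8*N
Q = -1357/4 (Q = -¼*1357 = -1357/4 ≈ -339.25)
(k - 80)/(j(-1, -38) + Q) = (-4364 - 80)/(-8*(-38) - 1357/4) = -4444/(304 - 1357/4) = -4444/(-141/4) = -4444*(-4/141) = 17776/141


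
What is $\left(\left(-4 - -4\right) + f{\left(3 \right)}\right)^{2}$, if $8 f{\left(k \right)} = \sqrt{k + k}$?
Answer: $\frac{3}{32} \approx 0.09375$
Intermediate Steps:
$f{\left(k \right)} = \frac{\sqrt{2} \sqrt{k}}{8}$ ($f{\left(k \right)} = \frac{\sqrt{k + k}}{8} = \frac{\sqrt{2 k}}{8} = \frac{\sqrt{2} \sqrt{k}}{8}$)
$\left(\left(-4 - -4\right) + f{\left(3 \right)}\right)^{2} = \left(\left(-4 - -4\right) + \frac{\sqrt{2} \sqrt{3}}{8}\right)^{2} = \left(\left(-4 + 4\right) + \frac{\sqrt{6}}{8}\right)^{2} = \left(0 + \frac{\sqrt{6}}{8}\right)^{2} = \left(\frac{\sqrt{6}}{8}\right)^{2} = \frac{3}{32}$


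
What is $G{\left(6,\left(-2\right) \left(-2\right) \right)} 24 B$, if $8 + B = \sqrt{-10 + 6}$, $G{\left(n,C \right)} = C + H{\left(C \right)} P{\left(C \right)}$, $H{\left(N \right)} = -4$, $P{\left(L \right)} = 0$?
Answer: $-768 + 192 i \approx -768.0 + 192.0 i$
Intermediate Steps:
$G{\left(n,C \right)} = C$ ($G{\left(n,C \right)} = C - 0 = C + 0 = C$)
$B = -8 + 2 i$ ($B = -8 + \sqrt{-10 + 6} = -8 + \sqrt{-4} = -8 + 2 i \approx -8.0 + 2.0 i$)
$G{\left(6,\left(-2\right) \left(-2\right) \right)} 24 B = \left(-2\right) \left(-2\right) 24 \left(-8 + 2 i\right) = 4 \cdot 24 \left(-8 + 2 i\right) = 96 \left(-8 + 2 i\right) = -768 + 192 i$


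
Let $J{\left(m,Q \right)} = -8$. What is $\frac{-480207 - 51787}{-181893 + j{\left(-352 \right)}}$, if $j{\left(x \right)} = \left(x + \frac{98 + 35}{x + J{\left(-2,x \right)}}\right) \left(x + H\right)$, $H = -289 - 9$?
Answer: $- \frac{19151784}{1697297} \approx -11.284$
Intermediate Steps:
$H = -298$ ($H = -289 - 9 = -298$)
$j{\left(x \right)} = \left(-298 + x\right) \left(x + \frac{133}{-8 + x}\right)$ ($j{\left(x \right)} = \left(x + \frac{98 + 35}{x - 8}\right) \left(x - 298\right) = \left(x + \frac{133}{-8 + x}\right) \left(-298 + x\right) = \left(-298 + x\right) \left(x + \frac{133}{-8 + x}\right)$)
$\frac{-480207 - 51787}{-181893 + j{\left(-352 \right)}} = \frac{-480207 - 51787}{-181893 + \frac{-39634 + \left(-352\right)^{3} - 306 \left(-352\right)^{2} + 2517 \left(-352\right)}{-8 - 352}} = - \frac{531994}{-181893 + \frac{-39634 - 43614208 - 37914624 - 885984}{-360}} = - \frac{531994}{-181893 - \frac{-39634 - 43614208 - 37914624 - 885984}{360}} = - \frac{531994}{-181893 - - \frac{8245445}{36}} = - \frac{531994}{-181893 + \frac{8245445}{36}} = - \frac{531994}{\frac{1697297}{36}} = \left(-531994\right) \frac{36}{1697297} = - \frac{19151784}{1697297}$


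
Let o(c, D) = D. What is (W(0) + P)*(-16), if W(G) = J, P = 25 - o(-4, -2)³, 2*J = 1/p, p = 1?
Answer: -536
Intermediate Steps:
J = ½ (J = (½)/1 = (½)*1 = ½ ≈ 0.50000)
P = 33 (P = 25 - 1*(-2)³ = 25 - 1*(-8) = 25 + 8 = 33)
W(G) = ½
(W(0) + P)*(-16) = (½ + 33)*(-16) = (67/2)*(-16) = -536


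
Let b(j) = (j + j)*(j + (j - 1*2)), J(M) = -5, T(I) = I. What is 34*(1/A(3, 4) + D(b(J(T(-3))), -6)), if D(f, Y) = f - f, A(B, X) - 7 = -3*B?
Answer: -17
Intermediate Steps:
A(B, X) = 7 - 3*B
b(j) = 2*j*(-2 + 2*j) (b(j) = (2*j)*(j + (j - 2)) = (2*j)*(j + (-2 + j)) = (2*j)*(-2 + 2*j) = 2*j*(-2 + 2*j))
D(f, Y) = 0
34*(1/A(3, 4) + D(b(J(T(-3))), -6)) = 34*(1/(7 - 3*3) + 0) = 34*(1/(7 - 9) + 0) = 34*(1/(-2) + 0) = 34*(-½ + 0) = 34*(-½) = -17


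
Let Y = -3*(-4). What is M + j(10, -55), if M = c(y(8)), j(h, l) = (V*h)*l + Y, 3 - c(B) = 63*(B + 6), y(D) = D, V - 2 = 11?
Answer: -8017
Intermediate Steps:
V = 13 (V = 2 + 11 = 13)
c(B) = -375 - 63*B (c(B) = 3 - 63*(B + 6) = 3 - 63*(6 + B) = 3 - (378 + 63*B) = 3 + (-378 - 63*B) = -375 - 63*B)
Y = 12
j(h, l) = 12 + 13*h*l (j(h, l) = (13*h)*l + 12 = 13*h*l + 12 = 12 + 13*h*l)
M = -879 (M = -375 - 63*8 = -375 - 504 = -879)
M + j(10, -55) = -879 + (12 + 13*10*(-55)) = -879 + (12 - 7150) = -879 - 7138 = -8017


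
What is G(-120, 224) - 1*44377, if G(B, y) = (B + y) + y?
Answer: -44049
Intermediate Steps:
G(B, y) = B + 2*y
G(-120, 224) - 1*44377 = (-120 + 2*224) - 1*44377 = (-120 + 448) - 44377 = 328 - 44377 = -44049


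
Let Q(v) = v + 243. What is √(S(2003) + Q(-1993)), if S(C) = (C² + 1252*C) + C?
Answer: √6520018 ≈ 2553.4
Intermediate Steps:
Q(v) = 243 + v
S(C) = C² + 1253*C
√(S(2003) + Q(-1993)) = √(2003*(1253 + 2003) + (243 - 1993)) = √(2003*3256 - 1750) = √(6521768 - 1750) = √6520018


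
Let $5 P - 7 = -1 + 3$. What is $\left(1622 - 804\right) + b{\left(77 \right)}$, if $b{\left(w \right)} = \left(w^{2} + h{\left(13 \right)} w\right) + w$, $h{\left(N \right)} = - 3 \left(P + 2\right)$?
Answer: $\frac{29731}{5} \approx 5946.2$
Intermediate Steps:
$P = \frac{9}{5}$ ($P = \frac{7}{5} + \frac{-1 + 3}{5} = \frac{7}{5} + \frac{1}{5} \cdot 2 = \frac{7}{5} + \frac{2}{5} = \frac{9}{5} \approx 1.8$)
$h{\left(N \right)} = - \frac{57}{5}$ ($h{\left(N \right)} = - 3 \left(\frac{9}{5} + 2\right) = \left(-3\right) \frac{19}{5} = - \frac{57}{5}$)
$b{\left(w \right)} = w^{2} - \frac{52 w}{5}$ ($b{\left(w \right)} = \left(w^{2} - \frac{57 w}{5}\right) + w = w^{2} - \frac{52 w}{5}$)
$\left(1622 - 804\right) + b{\left(77 \right)} = \left(1622 - 804\right) + \frac{1}{5} \cdot 77 \left(-52 + 5 \cdot 77\right) = 818 + \frac{1}{5} \cdot 77 \left(-52 + 385\right) = 818 + \frac{1}{5} \cdot 77 \cdot 333 = 818 + \frac{25641}{5} = \frac{29731}{5}$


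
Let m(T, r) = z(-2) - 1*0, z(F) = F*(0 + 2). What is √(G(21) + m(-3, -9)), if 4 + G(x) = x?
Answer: √13 ≈ 3.6056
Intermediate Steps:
G(x) = -4 + x
z(F) = 2*F (z(F) = F*2 = 2*F)
m(T, r) = -4 (m(T, r) = 2*(-2) - 1*0 = -4 + 0 = -4)
√(G(21) + m(-3, -9)) = √((-4 + 21) - 4) = √(17 - 4) = √13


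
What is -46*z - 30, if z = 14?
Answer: -674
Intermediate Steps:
-46*z - 30 = -46*14 - 30 = -644 - 30 = -674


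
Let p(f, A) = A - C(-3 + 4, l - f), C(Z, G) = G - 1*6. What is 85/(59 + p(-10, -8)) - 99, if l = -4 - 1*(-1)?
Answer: -973/10 ≈ -97.300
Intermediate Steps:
l = -3 (l = -4 + 1 = -3)
C(Z, G) = -6 + G (C(Z, G) = G - 6 = -6 + G)
p(f, A) = 9 + A + f (p(f, A) = A - (-6 + (-3 - f)) = A - (-9 - f) = A + (9 + f) = 9 + A + f)
85/(59 + p(-10, -8)) - 99 = 85/(59 + (9 - 8 - 10)) - 99 = 85/(59 - 9) - 99 = 85/50 - 99 = 85*(1/50) - 99 = 17/10 - 99 = -973/10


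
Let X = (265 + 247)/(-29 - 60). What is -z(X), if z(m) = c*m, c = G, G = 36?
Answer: 18432/89 ≈ 207.10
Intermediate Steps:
c = 36
X = -512/89 (X = 512/(-89) = 512*(-1/89) = -512/89 ≈ -5.7528)
z(m) = 36*m
-z(X) = -36*(-512)/89 = -1*(-18432/89) = 18432/89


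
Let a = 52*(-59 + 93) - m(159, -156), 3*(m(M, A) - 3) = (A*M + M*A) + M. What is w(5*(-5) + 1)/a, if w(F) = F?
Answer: -3/2281 ≈ -0.0013152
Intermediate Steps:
m(M, A) = 3 + M/3 + 2*A*M/3 (m(M, A) = 3 + ((A*M + M*A) + M)/3 = 3 + ((A*M + A*M) + M)/3 = 3 + (2*A*M + M)/3 = 3 + (M + 2*A*M)/3 = 3 + (M/3 + 2*A*M/3) = 3 + M/3 + 2*A*M/3)
a = 18248 (a = 52*(-59 + 93) - (3 + (⅓)*159 + (⅔)*(-156)*159) = 52*34 - (3 + 53 - 16536) = 1768 - 1*(-16480) = 1768 + 16480 = 18248)
w(5*(-5) + 1)/a = (5*(-5) + 1)/18248 = (-25 + 1)*(1/18248) = -24*1/18248 = -3/2281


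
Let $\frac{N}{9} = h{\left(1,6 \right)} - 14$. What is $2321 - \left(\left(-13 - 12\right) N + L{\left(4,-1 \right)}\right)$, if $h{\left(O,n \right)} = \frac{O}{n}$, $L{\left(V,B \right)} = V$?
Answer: $- \frac{1591}{2} \approx -795.5$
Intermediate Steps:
$N = - \frac{249}{2}$ ($N = 9 \left(1 \cdot \frac{1}{6} - 14\right) = 9 \left(\frac{1}{6} - 14\right) = 9 \left(- \frac{83}{6}\right) = - \frac{249}{2} \approx -124.5$)
$2321 - \left(\left(-13 - 12\right) N + L{\left(4,-1 \right)}\right) = 2321 - \left(\left(-13 - 12\right) \left(- \frac{249}{2}\right) + 4\right) = 2321 - \left(\left(-25\right) \left(- \frac{249}{2}\right) + 4\right) = 2321 - \left(\frac{6225}{2} + 4\right) = 2321 - \frac{6233}{2} = - \frac{1591}{2}$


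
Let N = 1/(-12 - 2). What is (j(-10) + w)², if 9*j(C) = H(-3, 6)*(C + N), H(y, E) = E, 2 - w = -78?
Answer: 263169/49 ≈ 5370.8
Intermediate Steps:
w = 80 (w = 2 - 1*(-78) = 2 + 78 = 80)
N = -1/14 (N = 1/(-14) = -1/14 ≈ -0.071429)
j(C) = -1/21 + 2*C/3 (j(C) = (6*(C - 1/14))/9 = (6*(-1/14 + C))/9 = (-3/7 + 6*C)/9 = -1/21 + 2*C/3)
(j(-10) + w)² = ((-1/21 + (⅔)*(-10)) + 80)² = ((-1/21 - 20/3) + 80)² = (-47/7 + 80)² = (513/7)² = 263169/49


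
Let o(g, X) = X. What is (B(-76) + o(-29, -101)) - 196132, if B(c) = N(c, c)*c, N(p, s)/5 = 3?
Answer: -197373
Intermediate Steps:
N(p, s) = 15 (N(p, s) = 5*3 = 15)
B(c) = 15*c
(B(-76) + o(-29, -101)) - 196132 = (15*(-76) - 101) - 196132 = (-1140 - 101) - 196132 = -1241 - 196132 = -197373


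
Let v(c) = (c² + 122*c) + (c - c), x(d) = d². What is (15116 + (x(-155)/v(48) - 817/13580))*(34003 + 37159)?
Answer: 25046719869821/23280 ≈ 1.0759e+9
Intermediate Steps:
v(c) = c² + 122*c (v(c) = (c² + 122*c) + 0 = c² + 122*c)
(15116 + (x(-155)/v(48) - 817/13580))*(34003 + 37159) = (15116 + ((-155)²/((48*(122 + 48))) - 817/13580))*(34003 + 37159) = (15116 + (24025/((48*170)) - 817*1/13580))*71162 = (15116 + (24025/8160 - 817/13580))*71162 = (15116 + (24025*(1/8160) - 817/13580))*71162 = (15116 + (4805/1632 - 817/13580))*71162 = (15116 + 15979639/5540640)*71162 = (83768293879/5540640)*71162 = 25046719869821/23280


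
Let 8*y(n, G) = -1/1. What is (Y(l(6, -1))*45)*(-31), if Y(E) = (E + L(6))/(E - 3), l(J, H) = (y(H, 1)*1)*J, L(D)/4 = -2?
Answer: -3255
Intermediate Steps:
y(n, G) = -⅛ (y(n, G) = (-1/1)/8 = (-1*1)/8 = (⅛)*(-1) = -⅛)
L(D) = -8 (L(D) = 4*(-2) = -8)
l(J, H) = -J/8 (l(J, H) = (-⅛*1)*J = -J/8)
Y(E) = (-8 + E)/(-3 + E) (Y(E) = (E - 8)/(E - 3) = (-8 + E)/(-3 + E))
(Y(l(6, -1))*45)*(-31) = (((-8 - ⅛*6)/(-3 - ⅛*6))*45)*(-31) = (((-8 - ¾)/(-3 - ¾))*45)*(-31) = ((-35/4/(-15/4))*45)*(-31) = (-4/15*(-35/4)*45)*(-31) = ((7/3)*45)*(-31) = 105*(-31) = -3255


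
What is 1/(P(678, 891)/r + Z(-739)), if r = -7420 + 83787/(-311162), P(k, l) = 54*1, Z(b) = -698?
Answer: -2308905827/1611633069994 ≈ -0.0014326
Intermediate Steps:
P(k, l) = 54
r = -2308905827/311162 (r = -7420 + 83787*(-1/311162) = -7420 - 83787/311162 = -2308905827/311162 ≈ -7420.3)
1/(P(678, 891)/r + Z(-739)) = 1/(54/(-2308905827/311162) - 698) = 1/(54*(-311162/2308905827) - 698) = 1/(-16802748/2308905827 - 698) = 1/(-1611633069994/2308905827) = -2308905827/1611633069994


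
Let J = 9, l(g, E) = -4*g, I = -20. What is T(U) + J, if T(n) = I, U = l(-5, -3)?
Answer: -11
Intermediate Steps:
U = 20 (U = -4*(-5) = 20)
T(n) = -20
T(U) + J = -20 + 9 = -11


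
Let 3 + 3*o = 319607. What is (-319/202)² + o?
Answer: 13041426899/122412 ≈ 1.0654e+5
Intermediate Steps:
o = 319604/3 (o = -1 + (⅓)*319607 = -1 + 319607/3 = 319604/3 ≈ 1.0653e+5)
(-319/202)² + o = (-319/202)² + 319604/3 = 101761/40804 + 319604/3 = 13041426899/122412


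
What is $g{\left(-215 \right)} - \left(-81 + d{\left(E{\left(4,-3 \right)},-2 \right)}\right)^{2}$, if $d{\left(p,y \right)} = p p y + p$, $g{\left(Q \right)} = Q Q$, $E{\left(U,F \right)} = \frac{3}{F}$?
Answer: $39169$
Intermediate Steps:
$g{\left(Q \right)} = Q^{2}$
$d{\left(p,y \right)} = p + y p^{2}$ ($d{\left(p,y \right)} = p^{2} y + p = y p^{2} + p = p + y p^{2}$)
$g{\left(-215 \right)} - \left(-81 + d{\left(E{\left(4,-3 \right)},-2 \right)}\right)^{2} = \left(-215\right)^{2} - \left(-81 + \frac{3}{-3} \left(1 + \frac{3}{-3} \left(-2\right)\right)\right)^{2} = 46225 - \left(-81 + 3 \left(- \frac{1}{3}\right) \left(1 + 3 \left(- \frac{1}{3}\right) \left(-2\right)\right)\right)^{2} = 46225 - \left(-81 - \left(1 - -2\right)\right)^{2} = 46225 - \left(-81 - \left(1 + 2\right)\right)^{2} = 46225 - \left(-81 - 3\right)^{2} = 46225 - \left(-84\right)^{2} = 46225 - 7056 = 39169$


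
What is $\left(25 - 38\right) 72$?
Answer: $-936$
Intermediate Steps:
$\left(25 - 38\right) 72 = \left(-13\right) 72 = -936$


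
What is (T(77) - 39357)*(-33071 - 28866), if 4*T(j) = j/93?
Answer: 906802708199/372 ≈ 2.4376e+9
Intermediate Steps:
T(j) = j/372 (T(j) = (j/93)/4 = j/372)
(T(77) - 39357)*(-33071 - 28866) = ((1/372)*77 - 39357)*(-33071 - 28866) = (77/372 - 39357)*(-61937) = -14640727/372*(-61937) = 906802708199/372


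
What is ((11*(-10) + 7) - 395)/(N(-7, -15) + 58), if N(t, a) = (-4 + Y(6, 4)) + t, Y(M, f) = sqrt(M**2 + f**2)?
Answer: -7802/719 + 332*sqrt(13)/719 ≈ -9.1863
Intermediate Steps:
N(t, a) = -4 + t + 2*sqrt(13) (N(t, a) = (-4 + sqrt(6**2 + 4**2)) + t = (-4 + sqrt(36 + 16)) + t = (-4 + sqrt(52)) + t = (-4 + 2*sqrt(13)) + t = -4 + t + 2*sqrt(13))
((11*(-10) + 7) - 395)/(N(-7, -15) + 58) = ((11*(-10) + 7) - 395)/((-4 - 7 + 2*sqrt(13)) + 58) = ((-110 + 7) - 395)/((-11 + 2*sqrt(13)) + 58) = (-103 - 395)/(47 + 2*sqrt(13)) = -498/(47 + 2*sqrt(13))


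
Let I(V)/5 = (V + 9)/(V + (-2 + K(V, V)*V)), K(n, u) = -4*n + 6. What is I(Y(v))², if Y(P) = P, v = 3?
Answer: 3600/289 ≈ 12.457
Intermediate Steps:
K(n, u) = 6 - 4*n
I(V) = 5*(9 + V)/(-2 + V + V*(6 - 4*V)) (I(V) = 5*((V + 9)/(V + (-2 + (6 - 4*V)*V))) = 5*((9 + V)/(V + (-2 + V*(6 - 4*V)))) = 5*((9 + V)/(-2 + V + V*(6 - 4*V))) = 5*(9 + V)/(-2 + V + V*(6 - 4*V)))
I(Y(v))² = (5*(-9 - 1*3)/(2 - 7*3 + 4*3²))² = (5*(-9 - 3)/(2 - 21 + 4*9))² = (5*(-12)/(2 - 21 + 36))² = (5*(-12)/17)² = (5*(1/17)*(-12))² = (-60/17)² = 3600/289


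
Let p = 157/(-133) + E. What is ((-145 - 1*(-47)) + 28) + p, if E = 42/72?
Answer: -112673/1596 ≈ -70.597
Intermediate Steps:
E = 7/12 (E = 42*(1/72) = 7/12 ≈ 0.58333)
p = -953/1596 (p = 157/(-133) + 7/12 = 157*(-1/133) + 7/12 = -157/133 + 7/12 = -953/1596 ≈ -0.59712)
((-145 - 1*(-47)) + 28) + p = ((-145 - 1*(-47)) + 28) - 953/1596 = ((-145 + 47) + 28) - 953/1596 = (-98 + 28) - 953/1596 = -70 - 953/1596 = -112673/1596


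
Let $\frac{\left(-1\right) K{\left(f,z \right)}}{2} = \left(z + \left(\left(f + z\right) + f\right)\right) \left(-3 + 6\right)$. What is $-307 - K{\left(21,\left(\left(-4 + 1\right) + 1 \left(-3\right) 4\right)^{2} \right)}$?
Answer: $2645$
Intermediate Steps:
$K{\left(f,z \right)} = - 12 f - 12 z$ ($K{\left(f,z \right)} = - 2 \left(z + \left(\left(f + z\right) + f\right)\right) \left(-3 + 6\right) = - 2 \left(z + \left(z + 2 f\right)\right) 3 = - 2 \left(2 f + 2 z\right) 3 = - 2 \left(6 f + 6 z\right) = - 12 f - 12 z$)
$-307 - K{\left(21,\left(\left(-4 + 1\right) + 1 \left(-3\right) 4\right)^{2} \right)} = -307 - \left(\left(-12\right) 21 - 12 \left(\left(-4 + 1\right) + 1 \left(-3\right) 4\right)^{2}\right) = -307 - \left(-252 - 12 \left(-3 - 12\right)^{2}\right) = -307 - \left(-252 - 12 \left(-15\right)^{2}\right) = -307 - \left(-252 - 2700\right) = -307 - -2952 = -307 + 2952 = 2645$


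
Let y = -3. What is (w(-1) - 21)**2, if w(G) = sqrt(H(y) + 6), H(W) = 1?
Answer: (21 - sqrt(7))**2 ≈ 336.88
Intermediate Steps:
w(G) = sqrt(7) (w(G) = sqrt(1 + 6) = sqrt(7))
(w(-1) - 21)**2 = (sqrt(7) - 21)**2 = (-21 + sqrt(7))**2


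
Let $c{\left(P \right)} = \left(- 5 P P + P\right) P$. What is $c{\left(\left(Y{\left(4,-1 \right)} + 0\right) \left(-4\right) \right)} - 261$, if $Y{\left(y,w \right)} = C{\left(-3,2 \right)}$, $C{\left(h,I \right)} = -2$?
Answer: $-2757$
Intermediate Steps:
$Y{\left(y,w \right)} = -2$
$c{\left(P \right)} = P \left(P - 5 P^{2}\right)$ ($c{\left(P \right)} = \left(- 5 P^{2} + P\right) P = \left(P - 5 P^{2}\right) P = P \left(P - 5 P^{2}\right)$)
$c{\left(\left(Y{\left(4,-1 \right)} + 0\right) \left(-4\right) \right)} - 261 = \left(\left(-2 + 0\right) \left(-4\right)\right)^{2} \left(1 - 5 \left(-2 + 0\right) \left(-4\right)\right) - 261 = \left(\left(-2\right) \left(-4\right)\right)^{2} \left(1 - 5 \left(\left(-2\right) \left(-4\right)\right)\right) - 261 = 8^{2} \left(1 - 40\right) - 261 = 64 \left(1 - 40\right) - 261 = 64 \left(-39\right) - 261 = -2496 - 261 = -2757$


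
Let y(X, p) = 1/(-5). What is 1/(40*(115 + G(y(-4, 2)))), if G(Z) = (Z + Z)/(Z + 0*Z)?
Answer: 1/4680 ≈ 0.00021368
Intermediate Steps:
y(X, p) = -⅕
G(Z) = 2 (G(Z) = (2*Z)/(Z + 0) = (2*Z)/Z = 2)
1/(40*(115 + G(y(-4, 2)))) = 1/(40*(115 + 2)) = 1/(40*117) = 1/4680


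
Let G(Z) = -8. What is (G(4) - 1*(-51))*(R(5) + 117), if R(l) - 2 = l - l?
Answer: 5117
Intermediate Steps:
R(l) = 2 (R(l) = 2 + (l - l) = 2 + 0 = 2)
(G(4) - 1*(-51))*(R(5) + 117) = (-8 - 1*(-51))*(2 + 117) = (-8 + 51)*119 = 43*119 = 5117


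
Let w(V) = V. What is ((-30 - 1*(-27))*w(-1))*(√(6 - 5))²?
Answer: 3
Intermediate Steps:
((-30 - 1*(-27))*w(-1))*(√(6 - 5))² = ((-30 - 1*(-27))*(-1))*(√(6 - 5))² = ((-30 + 27)*(-1))*(√1)² = -3*(-1)*1² = 3*1 = 3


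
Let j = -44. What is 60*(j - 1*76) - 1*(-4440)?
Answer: -2760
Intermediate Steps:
60*(j - 1*76) - 1*(-4440) = 60*(-44 - 1*76) - 1*(-4440) = 60*(-44 - 76) + 4440 = 60*(-120) + 4440 = -7200 + 4440 = -2760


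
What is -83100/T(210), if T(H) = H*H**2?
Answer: -277/30870 ≈ -0.0089731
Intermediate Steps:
T(H) = H**3
-83100/T(210) = -83100/(210**3) = -83100/9261000 = -83100*1/9261000 = -277/30870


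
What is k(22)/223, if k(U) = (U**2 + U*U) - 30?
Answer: 938/223 ≈ 4.2063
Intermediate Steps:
k(U) = -30 + 2*U**2 (k(U) = (U**2 + U**2) - 30 = 2*U**2 - 30 = -30 + 2*U**2)
k(22)/223 = (-30 + 2*22**2)/223 = (-30 + 2*484)*(1/223) = (-30 + 968)*(1/223) = 938*(1/223) = 938/223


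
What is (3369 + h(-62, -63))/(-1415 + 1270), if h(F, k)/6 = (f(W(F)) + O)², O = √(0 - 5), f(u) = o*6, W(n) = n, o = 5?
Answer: -8739/145 - 72*I*√5/29 ≈ -60.269 - 5.5516*I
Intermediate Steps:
f(u) = 30 (f(u) = 5*6 = 30)
O = I*√5 (O = √(-5) = I*√5 ≈ 2.2361*I)
h(F, k) = 6*(30 + I*√5)²
(3369 + h(-62, -63))/(-1415 + 1270) = (3369 + (5370 + 360*I*√5))/(-1415 + 1270) = (8739 + 360*I*√5)/(-145) = (8739 + 360*I*√5)*(-1/145) = -8739/145 - 72*I*√5/29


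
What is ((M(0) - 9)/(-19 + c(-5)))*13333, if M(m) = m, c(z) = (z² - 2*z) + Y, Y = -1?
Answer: -39999/5 ≈ -7999.8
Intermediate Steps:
c(z) = -1 + z² - 2*z (c(z) = (z² - 2*z) - 1 = -1 + z² - 2*z)
((M(0) - 9)/(-19 + c(-5)))*13333 = ((0 - 9)/(-19 + (-1 + (-5)² - 2*(-5))))*13333 = -9/(-19 + (-1 + 25 + 10))*13333 = -9/(-19 + 34)*13333 = -9/15*13333 = -9*1/15*13333 = -⅗*13333 = -39999/5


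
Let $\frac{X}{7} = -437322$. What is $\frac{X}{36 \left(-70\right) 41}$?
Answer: $\frac{72887}{2460} \approx 29.629$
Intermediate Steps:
$X = -3061254$ ($X = 7 \left(-437322\right) = -3061254$)
$\frac{X}{36 \left(-70\right) 41} = - \frac{3061254}{36 \left(-70\right) 41} = - \frac{3061254}{\left(-2520\right) 41} = - \frac{3061254}{-103320} = \left(-3061254\right) \left(- \frac{1}{103320}\right) = \frac{72887}{2460}$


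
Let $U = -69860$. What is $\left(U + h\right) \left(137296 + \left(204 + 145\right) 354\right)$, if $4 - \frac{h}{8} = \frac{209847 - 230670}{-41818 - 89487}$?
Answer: $- \frac{2391642593088408}{131305} \approx -1.8214 \cdot 10^{10}$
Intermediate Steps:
$h = \frac{4035176}{131305}$ ($h = 32 - 8 \frac{209847 - 230670}{-41818 - 89487} = 32 - 8 \left(- \frac{20823}{-131305}\right) = 32 - 8 \left(\left(-20823\right) \left(- \frac{1}{131305}\right)\right) = 32 - \frac{166584}{131305} = \frac{4035176}{131305} \approx 30.731$)
$\left(U + h\right) \left(137296 + \left(204 + 145\right) 354\right) = \left(-69860 + \frac{4035176}{131305}\right) \left(137296 + \left(204 + 145\right) 354\right) = - \frac{9168932124 \left(137296 + 349 \cdot 354\right)}{131305} = - \frac{9168932124 \left(137296 + 123546\right)}{131305} = \left(- \frac{9168932124}{131305}\right) 260842 = - \frac{2391642593088408}{131305}$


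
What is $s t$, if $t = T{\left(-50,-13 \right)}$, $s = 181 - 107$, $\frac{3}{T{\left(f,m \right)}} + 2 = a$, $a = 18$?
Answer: $\frac{111}{8} \approx 13.875$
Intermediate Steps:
$T{\left(f,m \right)} = \frac{3}{16}$ ($T{\left(f,m \right)} = \frac{3}{-2 + 18} = \frac{3}{16}$)
$s = 74$ ($s = 181 - 107 = 74$)
$t = \frac{3}{16} \approx 0.1875$
$s t = 74 \cdot \frac{3}{16} = \frac{111}{8}$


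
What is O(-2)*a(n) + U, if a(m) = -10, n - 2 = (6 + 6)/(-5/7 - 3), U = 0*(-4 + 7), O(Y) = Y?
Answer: 20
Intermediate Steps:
U = 0 (U = 0*3 = 0)
n = -16/13 (n = 2 + (6 + 6)/(-5/7 - 3) = 2 + 12/(-5*⅐ - 3) = 2 + 12/(-5/7 - 3) = 2 + 12/(-26/7) = 2 + 12*(-7/26) = 2 - 42/13 = -16/13 ≈ -1.2308)
O(-2)*a(n) + U = -2*(-10) + 0 = 20 + 0 = 20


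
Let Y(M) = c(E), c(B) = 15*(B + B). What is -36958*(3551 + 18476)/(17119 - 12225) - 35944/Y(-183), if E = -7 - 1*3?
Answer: -30505781233/183525 ≈ -1.6622e+5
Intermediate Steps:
E = -10 (E = -7 - 3 = -10)
c(B) = 30*B (c(B) = 15*(2*B) = 30*B)
Y(M) = -300 (Y(M) = 30*(-10) = -300)
-36958*(3551 + 18476)/(17119 - 12225) - 35944/Y(-183) = -36958*(3551 + 18476)/(17119 - 12225) - 35944/(-300) = -36958/(4894/22027) - 35944*(-1/300) = -36958/(4894*(1/22027)) + 8986/75 = -36958/4894/22027 + 8986/75 = -36958*22027/4894 + 8986/75 = -407036933/2447 + 8986/75 = -30505781233/183525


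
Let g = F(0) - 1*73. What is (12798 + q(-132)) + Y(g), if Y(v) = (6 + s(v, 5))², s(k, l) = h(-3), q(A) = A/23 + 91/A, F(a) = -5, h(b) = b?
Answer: 38862535/3036 ≈ 12801.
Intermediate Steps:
q(A) = 91/A + A/23 (q(A) = A*(1/23) + 91/A = A/23 + 91/A = 91/A + A/23)
s(k, l) = -3
g = -78 (g = -5 - 1*73 = -5 - 73 = -78)
Y(v) = 9 (Y(v) = (6 - 3)² = 3² = 9)
(12798 + q(-132)) + Y(g) = (12798 + (91/(-132) + (1/23)*(-132))) + 9 = (12798 + (91*(-1/132) - 132/23)) + 9 = (12798 + (-91/132 - 132/23)) + 9 = (12798 - 19517/3036) + 9 = 38835211/3036 + 9 = 38862535/3036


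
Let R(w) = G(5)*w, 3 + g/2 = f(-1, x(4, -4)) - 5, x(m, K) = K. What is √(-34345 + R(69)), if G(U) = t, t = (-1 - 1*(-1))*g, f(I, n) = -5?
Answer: I*√34345 ≈ 185.32*I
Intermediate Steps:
g = -26 (g = -6 + 2*(-5 - 5) = -6 + 2*(-10) = -6 - 20 = -26)
t = 0 (t = (-1 - 1*(-1))*(-26) = (-1 + 1)*(-26) = 0*(-26) = 0)
G(U) = 0
R(w) = 0 (R(w) = 0*w = 0)
√(-34345 + R(69)) = √(-34345 + 0) = √(-34345) = I*√34345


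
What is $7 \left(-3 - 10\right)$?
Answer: $-91$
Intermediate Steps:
$7 \left(-3 - 10\right) = 7 \left(-13\right) = -91$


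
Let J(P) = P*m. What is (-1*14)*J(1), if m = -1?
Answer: 14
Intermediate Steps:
J(P) = -P (J(P) = P*(-1) = -P)
(-1*14)*J(1) = (-1*14)*(-1*1) = -14*(-1) = 14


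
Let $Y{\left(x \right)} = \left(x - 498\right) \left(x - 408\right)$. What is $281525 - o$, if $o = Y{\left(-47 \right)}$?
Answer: $33550$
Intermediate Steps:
$Y{\left(x \right)} = \left(-498 + x\right) \left(-408 + x\right)$
$o = 247975$ ($o = 203184 + \left(-47\right)^{2} - -42582 = 203184 + 2209 + 42582 = 247975$)
$281525 - o = 281525 - 247975 = 33550$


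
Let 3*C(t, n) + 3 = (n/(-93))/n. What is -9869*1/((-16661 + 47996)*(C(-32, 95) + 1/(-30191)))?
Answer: 27709813047/88299512755 ≈ 0.31382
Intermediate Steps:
C(t, n) = -280/279 (C(t, n) = -1 + ((n/(-93))/n)/3 = -1 + ((n*(-1/93))/n)/3 = -1 + ((-n/93)/n)/3 = -1 + (⅓)*(-1/93) = -1 - 1/279 = -280/279)
-9869*1/((-16661 + 47996)*(C(-32, 95) + 1/(-30191))) = -9869*1/((-16661 + 47996)*(-280/279 + 1/(-30191))) = -9869*1/(31335*(-280/279 - 1/30191)) = -9869/(31335*(-8453759/8423289)) = -9869/(-88299512755/2807763) = -9869*(-2807763/88299512755) = 27709813047/88299512755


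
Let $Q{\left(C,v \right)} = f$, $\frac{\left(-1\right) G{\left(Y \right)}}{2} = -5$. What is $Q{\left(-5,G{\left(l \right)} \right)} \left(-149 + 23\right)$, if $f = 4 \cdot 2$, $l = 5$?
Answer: $-1008$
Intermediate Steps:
$G{\left(Y \right)} = 10$ ($G{\left(Y \right)} = \left(-2\right) \left(-5\right) = 10$)
$f = 8$
$Q{\left(C,v \right)} = 8$
$Q{\left(-5,G{\left(l \right)} \right)} \left(-149 + 23\right) = 8 \left(-149 + 23\right) = 8 \left(-126\right) = -1008$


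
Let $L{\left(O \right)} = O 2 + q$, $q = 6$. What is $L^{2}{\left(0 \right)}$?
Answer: $36$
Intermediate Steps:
$L{\left(O \right)} = 6 + 2 O$ ($L{\left(O \right)} = O 2 + 6 = 2 O + 6 = 6 + 2 O$)
$L^{2}{\left(0 \right)} = \left(6 + 2 \cdot 0\right)^{2} = \left(6 + 0\right)^{2} = 6^{2} = 36$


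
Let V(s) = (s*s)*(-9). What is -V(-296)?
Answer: 788544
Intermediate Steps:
V(s) = -9*s² (V(s) = s²*(-9) = -9*s²)
-V(-296) = -(-9)*(-296)² = -(-9)*87616 = -1*(-788544) = 788544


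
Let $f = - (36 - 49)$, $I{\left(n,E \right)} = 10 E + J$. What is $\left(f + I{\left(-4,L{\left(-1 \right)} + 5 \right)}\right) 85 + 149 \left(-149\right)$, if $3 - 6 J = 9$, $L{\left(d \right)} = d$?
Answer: $-17781$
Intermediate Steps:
$J = -1$ ($J = \frac{1}{2} - \frac{3}{2} = -1$)
$I{\left(n,E \right)} = -1 + 10 E$ ($I{\left(n,E \right)} = 10 E - 1 = -1 + 10 E$)
$f = 13$ ($f = \left(-1\right) \left(-13\right) = 13$)
$\left(f + I{\left(-4,L{\left(-1 \right)} + 5 \right)}\right) 85 + 149 \left(-149\right) = \left(13 - \left(1 - 10 \left(-1 + 5\right)\right)\right) 85 + 149 \left(-149\right) = \left(13 + \left(-1 + 10 \cdot 4\right)\right) 85 - 22201 = \left(13 + \left(-1 + 40\right)\right) 85 - 22201 = \left(13 + 39\right) 85 - 22201 = 52 \cdot 85 - 22201 = 4420 - 22201 = -17781$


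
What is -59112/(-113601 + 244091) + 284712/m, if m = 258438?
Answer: 1822940152/2810297885 ≈ 0.64866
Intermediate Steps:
-59112/(-113601 + 244091) + 284712/m = -59112/(-113601 + 244091) + 284712/258438 = -59112/130490 + 284712*(1/258438) = -59112*1/130490 + 47452/43073 = -29556/65245 + 47452/43073 = 1822940152/2810297885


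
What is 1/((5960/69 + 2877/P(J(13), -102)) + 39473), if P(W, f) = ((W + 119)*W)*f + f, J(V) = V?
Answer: 4028082/159348347495 ≈ 2.5278e-5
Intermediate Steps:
P(W, f) = f + W*f*(119 + W) (P(W, f) = ((119 + W)*W)*f + f = (W*(119 + W))*f + f = W*f*(119 + W) + f = f + W*f*(119 + W))
1/((5960/69 + 2877/P(J(13), -102)) + 39473) = 1/((5960/69 + 2877/((-102*(1 + 13² + 119*13)))) + 39473) = 1/((5960*(1/69) + 2877/((-102*(1 + 169 + 1547)))) + 39473) = 1/((5960/69 + 2877/((-102*1717))) + 39473) = 1/((5960/69 + 2877/(-175134)) + 39473) = 1/((5960/69 + 2877*(-1/175134)) + 39473) = 1/((5960/69 - 959/58378) + 39473) = 1/(347866709/4028082 + 39473) = 1/(159348347495/4028082) = 4028082/159348347495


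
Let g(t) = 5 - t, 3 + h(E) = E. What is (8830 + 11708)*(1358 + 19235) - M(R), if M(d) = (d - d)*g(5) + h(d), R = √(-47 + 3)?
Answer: 422939037 - 2*I*√11 ≈ 4.2294e+8 - 6.6332*I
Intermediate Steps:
h(E) = -3 + E
R = 2*I*√11 (R = √(-44) = 2*I*√11 ≈ 6.6332*I)
M(d) = -3 + d (M(d) = (d - d)*(5 - 1*5) + (-3 + d) = 0*(5 - 5) + (-3 + d) = 0*0 + (-3 + d) = 0 + (-3 + d) = -3 + d)
(8830 + 11708)*(1358 + 19235) - M(R) = (8830 + 11708)*(1358 + 19235) - (-3 + 2*I*√11) = 20538*20593 + (3 - 2*I*√11) = 422939034 + (3 - 2*I*√11) = 422939037 - 2*I*√11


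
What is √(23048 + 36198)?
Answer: √59246 ≈ 243.41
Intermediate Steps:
√(23048 + 36198) = √59246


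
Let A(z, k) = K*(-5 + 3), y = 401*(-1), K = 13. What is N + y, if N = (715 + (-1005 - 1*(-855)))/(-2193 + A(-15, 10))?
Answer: -890384/2219 ≈ -401.25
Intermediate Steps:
y = -401
A(z, k) = -26 (A(z, k) = 13*(-5 + 3) = 13*(-2) = -26)
N = -565/2219 (N = (715 + (-1005 - 1*(-855)))/(-2193 - 26) = (715 + (-1005 + 855))/(-2219) = (715 - 150)*(-1/2219) = 565*(-1/2219) = -565/2219 ≈ -0.25462)
N + y = -565/2219 - 401 = -890384/2219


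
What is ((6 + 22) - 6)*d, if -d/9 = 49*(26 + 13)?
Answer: -378378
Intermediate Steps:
d = -17199 (d = -441*(26 + 13) = -441*39 = -9*1911 = -17199)
((6 + 22) - 6)*d = ((6 + 22) - 6)*(-17199) = (28 - 6)*(-17199) = 22*(-17199) = -378378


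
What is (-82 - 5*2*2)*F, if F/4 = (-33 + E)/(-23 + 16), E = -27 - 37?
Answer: -39576/7 ≈ -5653.7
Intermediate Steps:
E = -64
F = 388/7 (F = 4*((-33 - 64)/(-23 + 16)) = 4*(-97/(-7)) = 4*(-97*(-⅐)) = 4*(97/7) = 388/7 ≈ 55.429)
(-82 - 5*2*2)*F = (-82 - 5*2*2)*(388/7) = (-82 - 10*2)*(388/7) = (-82 - 20)*(388/7) = -102*388/7 = -39576/7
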